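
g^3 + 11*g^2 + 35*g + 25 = (g + 1)*(g + 5)^2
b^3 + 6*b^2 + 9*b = b*(b + 3)^2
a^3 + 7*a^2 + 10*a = a*(a + 2)*(a + 5)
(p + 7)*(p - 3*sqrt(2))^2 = p^3 - 6*sqrt(2)*p^2 + 7*p^2 - 42*sqrt(2)*p + 18*p + 126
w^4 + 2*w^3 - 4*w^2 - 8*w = w*(w - 2)*(w + 2)^2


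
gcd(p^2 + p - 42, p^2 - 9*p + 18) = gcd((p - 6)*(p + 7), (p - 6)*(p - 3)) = p - 6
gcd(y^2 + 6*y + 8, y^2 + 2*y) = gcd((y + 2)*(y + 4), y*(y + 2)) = y + 2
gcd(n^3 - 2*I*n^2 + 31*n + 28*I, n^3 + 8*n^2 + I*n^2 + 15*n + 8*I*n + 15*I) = n + I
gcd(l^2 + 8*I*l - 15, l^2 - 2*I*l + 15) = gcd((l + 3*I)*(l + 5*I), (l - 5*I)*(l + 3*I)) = l + 3*I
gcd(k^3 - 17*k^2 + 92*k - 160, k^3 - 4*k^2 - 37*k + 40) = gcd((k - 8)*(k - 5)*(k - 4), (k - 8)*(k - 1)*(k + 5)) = k - 8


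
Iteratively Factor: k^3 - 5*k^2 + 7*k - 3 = (k - 3)*(k^2 - 2*k + 1) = (k - 3)*(k - 1)*(k - 1)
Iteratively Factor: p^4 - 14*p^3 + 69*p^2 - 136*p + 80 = (p - 5)*(p^3 - 9*p^2 + 24*p - 16) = (p - 5)*(p - 4)*(p^2 - 5*p + 4) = (p - 5)*(p - 4)^2*(p - 1)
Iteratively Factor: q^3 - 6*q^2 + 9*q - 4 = (q - 4)*(q^2 - 2*q + 1) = (q - 4)*(q - 1)*(q - 1)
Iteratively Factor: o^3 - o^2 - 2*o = (o - 2)*(o^2 + o) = (o - 2)*(o + 1)*(o)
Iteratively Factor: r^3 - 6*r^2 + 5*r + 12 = (r + 1)*(r^2 - 7*r + 12) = (r - 4)*(r + 1)*(r - 3)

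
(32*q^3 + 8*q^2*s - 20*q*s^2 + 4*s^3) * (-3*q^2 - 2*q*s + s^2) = -96*q^5 - 88*q^4*s + 76*q^3*s^2 + 36*q^2*s^3 - 28*q*s^4 + 4*s^5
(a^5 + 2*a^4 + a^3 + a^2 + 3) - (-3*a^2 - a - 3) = a^5 + 2*a^4 + a^3 + 4*a^2 + a + 6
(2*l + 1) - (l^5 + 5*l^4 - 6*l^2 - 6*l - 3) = -l^5 - 5*l^4 + 6*l^2 + 8*l + 4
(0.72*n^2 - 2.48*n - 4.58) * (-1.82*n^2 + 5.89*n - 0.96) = -1.3104*n^4 + 8.7544*n^3 - 6.9628*n^2 - 24.5954*n + 4.3968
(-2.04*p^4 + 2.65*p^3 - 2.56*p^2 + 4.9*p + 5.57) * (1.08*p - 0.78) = -2.2032*p^5 + 4.4532*p^4 - 4.8318*p^3 + 7.2888*p^2 + 2.1936*p - 4.3446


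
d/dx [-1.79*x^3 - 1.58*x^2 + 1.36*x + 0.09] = -5.37*x^2 - 3.16*x + 1.36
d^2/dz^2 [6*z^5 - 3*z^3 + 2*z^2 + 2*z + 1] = 120*z^3 - 18*z + 4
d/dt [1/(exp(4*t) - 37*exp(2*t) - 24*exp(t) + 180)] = (-4*exp(3*t) + 74*exp(t) + 24)*exp(t)/(exp(4*t) - 37*exp(2*t) - 24*exp(t) + 180)^2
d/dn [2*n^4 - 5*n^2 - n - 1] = 8*n^3 - 10*n - 1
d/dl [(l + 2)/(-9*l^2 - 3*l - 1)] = (9*l^2 + 36*l + 5)/(81*l^4 + 54*l^3 + 27*l^2 + 6*l + 1)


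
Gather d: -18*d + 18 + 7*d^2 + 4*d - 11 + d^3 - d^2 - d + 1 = d^3 + 6*d^2 - 15*d + 8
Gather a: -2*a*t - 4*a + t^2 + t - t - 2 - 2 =a*(-2*t - 4) + t^2 - 4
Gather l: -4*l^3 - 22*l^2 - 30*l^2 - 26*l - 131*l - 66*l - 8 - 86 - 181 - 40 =-4*l^3 - 52*l^2 - 223*l - 315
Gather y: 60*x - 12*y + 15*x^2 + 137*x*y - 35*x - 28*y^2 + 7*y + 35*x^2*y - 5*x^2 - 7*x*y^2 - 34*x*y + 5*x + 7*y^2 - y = 10*x^2 + 30*x + y^2*(-7*x - 21) + y*(35*x^2 + 103*x - 6)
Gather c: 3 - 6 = -3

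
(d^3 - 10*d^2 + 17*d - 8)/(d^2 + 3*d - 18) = (d^3 - 10*d^2 + 17*d - 8)/(d^2 + 3*d - 18)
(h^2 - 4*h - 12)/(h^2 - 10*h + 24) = (h + 2)/(h - 4)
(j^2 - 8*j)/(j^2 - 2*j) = (j - 8)/(j - 2)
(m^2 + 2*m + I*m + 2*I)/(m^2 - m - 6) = (m + I)/(m - 3)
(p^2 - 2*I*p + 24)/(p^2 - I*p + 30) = (p + 4*I)/(p + 5*I)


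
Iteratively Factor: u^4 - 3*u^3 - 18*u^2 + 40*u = (u + 4)*(u^3 - 7*u^2 + 10*u) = u*(u + 4)*(u^2 - 7*u + 10) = u*(u - 5)*(u + 4)*(u - 2)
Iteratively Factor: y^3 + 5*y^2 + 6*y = (y)*(y^2 + 5*y + 6) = y*(y + 2)*(y + 3)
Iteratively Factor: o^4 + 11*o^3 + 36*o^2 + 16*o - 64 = (o + 4)*(o^3 + 7*o^2 + 8*o - 16) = (o + 4)^2*(o^2 + 3*o - 4) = (o + 4)^3*(o - 1)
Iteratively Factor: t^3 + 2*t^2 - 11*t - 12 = (t - 3)*(t^2 + 5*t + 4) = (t - 3)*(t + 1)*(t + 4)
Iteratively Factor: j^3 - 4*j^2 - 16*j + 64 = (j - 4)*(j^2 - 16) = (j - 4)*(j + 4)*(j - 4)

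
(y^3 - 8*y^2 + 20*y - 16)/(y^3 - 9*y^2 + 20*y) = (y^2 - 4*y + 4)/(y*(y - 5))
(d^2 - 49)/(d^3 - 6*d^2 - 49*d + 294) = 1/(d - 6)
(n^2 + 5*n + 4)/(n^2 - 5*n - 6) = (n + 4)/(n - 6)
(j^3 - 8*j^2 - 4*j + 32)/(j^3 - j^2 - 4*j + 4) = (j - 8)/(j - 1)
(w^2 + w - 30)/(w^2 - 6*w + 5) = (w + 6)/(w - 1)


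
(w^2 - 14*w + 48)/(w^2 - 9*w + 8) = (w - 6)/(w - 1)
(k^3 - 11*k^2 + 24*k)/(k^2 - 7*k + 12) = k*(k - 8)/(k - 4)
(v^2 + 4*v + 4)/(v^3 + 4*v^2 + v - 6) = (v + 2)/(v^2 + 2*v - 3)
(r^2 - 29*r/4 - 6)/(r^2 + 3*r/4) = (r - 8)/r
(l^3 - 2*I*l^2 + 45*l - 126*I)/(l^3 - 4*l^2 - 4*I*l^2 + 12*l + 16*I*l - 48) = (l^2 + 4*I*l + 21)/(l^2 + 2*l*(-2 + I) - 8*I)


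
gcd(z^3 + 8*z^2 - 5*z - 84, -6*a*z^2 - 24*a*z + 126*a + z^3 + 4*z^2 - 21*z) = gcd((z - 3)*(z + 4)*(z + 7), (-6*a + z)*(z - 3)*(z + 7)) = z^2 + 4*z - 21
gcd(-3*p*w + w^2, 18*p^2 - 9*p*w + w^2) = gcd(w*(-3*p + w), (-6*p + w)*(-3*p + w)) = 3*p - w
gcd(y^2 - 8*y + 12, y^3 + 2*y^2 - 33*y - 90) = y - 6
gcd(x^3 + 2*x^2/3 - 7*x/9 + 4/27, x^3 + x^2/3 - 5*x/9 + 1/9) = x^2 - 2*x/3 + 1/9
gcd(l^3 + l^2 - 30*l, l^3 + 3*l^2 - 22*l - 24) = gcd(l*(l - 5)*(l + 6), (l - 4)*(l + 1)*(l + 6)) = l + 6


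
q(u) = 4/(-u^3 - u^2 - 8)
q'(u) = 4*(3*u^2 + 2*u)/(-u^3 - u^2 - 8)^2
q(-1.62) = -0.63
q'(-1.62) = 0.46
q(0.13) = -0.50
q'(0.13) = 0.02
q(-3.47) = 0.18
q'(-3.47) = 0.25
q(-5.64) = 0.03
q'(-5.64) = 0.02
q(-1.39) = -0.55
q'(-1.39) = 0.23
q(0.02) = -0.50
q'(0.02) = 0.00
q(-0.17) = -0.50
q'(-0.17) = -0.02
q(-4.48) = 0.06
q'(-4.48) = 0.05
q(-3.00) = 0.40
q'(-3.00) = 0.84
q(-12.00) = 0.00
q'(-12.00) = 0.00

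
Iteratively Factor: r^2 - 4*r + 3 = (r - 3)*(r - 1)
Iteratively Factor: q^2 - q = (q - 1)*(q)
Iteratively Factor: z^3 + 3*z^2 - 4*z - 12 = (z - 2)*(z^2 + 5*z + 6) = (z - 2)*(z + 2)*(z + 3)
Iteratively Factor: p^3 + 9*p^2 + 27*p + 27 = (p + 3)*(p^2 + 6*p + 9) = (p + 3)^2*(p + 3)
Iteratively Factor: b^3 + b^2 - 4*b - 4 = (b - 2)*(b^2 + 3*b + 2) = (b - 2)*(b + 1)*(b + 2)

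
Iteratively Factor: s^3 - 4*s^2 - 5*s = (s + 1)*(s^2 - 5*s) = (s - 5)*(s + 1)*(s)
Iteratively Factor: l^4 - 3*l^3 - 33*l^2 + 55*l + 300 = (l + 4)*(l^3 - 7*l^2 - 5*l + 75) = (l - 5)*(l + 4)*(l^2 - 2*l - 15) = (l - 5)*(l + 3)*(l + 4)*(l - 5)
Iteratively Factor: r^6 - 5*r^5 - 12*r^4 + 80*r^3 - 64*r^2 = (r - 4)*(r^5 - r^4 - 16*r^3 + 16*r^2) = (r - 4)*(r + 4)*(r^4 - 5*r^3 + 4*r^2) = (r - 4)*(r - 1)*(r + 4)*(r^3 - 4*r^2) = r*(r - 4)*(r - 1)*(r + 4)*(r^2 - 4*r) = r^2*(r - 4)*(r - 1)*(r + 4)*(r - 4)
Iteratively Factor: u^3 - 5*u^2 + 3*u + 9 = (u - 3)*(u^2 - 2*u - 3) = (u - 3)*(u + 1)*(u - 3)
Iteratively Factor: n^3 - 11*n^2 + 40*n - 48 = (n - 4)*(n^2 - 7*n + 12) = (n - 4)*(n - 3)*(n - 4)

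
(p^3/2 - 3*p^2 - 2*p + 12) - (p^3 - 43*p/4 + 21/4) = -p^3/2 - 3*p^2 + 35*p/4 + 27/4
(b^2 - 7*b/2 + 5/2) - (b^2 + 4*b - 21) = 47/2 - 15*b/2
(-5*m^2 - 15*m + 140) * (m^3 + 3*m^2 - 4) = -5*m^5 - 30*m^4 + 95*m^3 + 440*m^2 + 60*m - 560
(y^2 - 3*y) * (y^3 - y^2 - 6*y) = y^5 - 4*y^4 - 3*y^3 + 18*y^2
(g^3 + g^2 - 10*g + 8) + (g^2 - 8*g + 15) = g^3 + 2*g^2 - 18*g + 23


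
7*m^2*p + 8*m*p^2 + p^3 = p*(m + p)*(7*m + p)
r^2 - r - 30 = (r - 6)*(r + 5)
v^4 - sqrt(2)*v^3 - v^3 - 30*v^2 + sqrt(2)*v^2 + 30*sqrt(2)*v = v*(v - 6)*(v + 5)*(v - sqrt(2))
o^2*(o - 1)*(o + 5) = o^4 + 4*o^3 - 5*o^2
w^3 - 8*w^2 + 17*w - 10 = (w - 5)*(w - 2)*(w - 1)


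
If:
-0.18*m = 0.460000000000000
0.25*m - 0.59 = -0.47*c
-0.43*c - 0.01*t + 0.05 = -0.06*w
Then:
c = 2.61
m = -2.56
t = 6.0*w - 107.430260047281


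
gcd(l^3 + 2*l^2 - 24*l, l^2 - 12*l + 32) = l - 4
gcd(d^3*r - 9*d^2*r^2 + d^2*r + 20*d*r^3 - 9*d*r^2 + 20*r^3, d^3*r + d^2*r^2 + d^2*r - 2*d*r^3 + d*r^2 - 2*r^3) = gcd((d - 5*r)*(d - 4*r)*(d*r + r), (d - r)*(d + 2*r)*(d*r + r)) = d*r + r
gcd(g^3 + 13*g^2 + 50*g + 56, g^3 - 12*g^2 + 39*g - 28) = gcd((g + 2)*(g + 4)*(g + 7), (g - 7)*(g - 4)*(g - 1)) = 1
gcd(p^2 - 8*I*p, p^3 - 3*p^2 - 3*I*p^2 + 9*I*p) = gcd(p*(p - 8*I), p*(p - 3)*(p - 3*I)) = p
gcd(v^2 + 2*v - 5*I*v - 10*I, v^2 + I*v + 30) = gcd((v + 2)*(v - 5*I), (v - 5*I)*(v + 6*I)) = v - 5*I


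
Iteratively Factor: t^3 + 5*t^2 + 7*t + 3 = (t + 3)*(t^2 + 2*t + 1) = (t + 1)*(t + 3)*(t + 1)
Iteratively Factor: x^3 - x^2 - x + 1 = (x - 1)*(x^2 - 1) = (x - 1)*(x + 1)*(x - 1)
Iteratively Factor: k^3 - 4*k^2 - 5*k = (k + 1)*(k^2 - 5*k) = k*(k + 1)*(k - 5)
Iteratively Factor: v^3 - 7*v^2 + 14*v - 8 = (v - 2)*(v^2 - 5*v + 4) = (v - 2)*(v - 1)*(v - 4)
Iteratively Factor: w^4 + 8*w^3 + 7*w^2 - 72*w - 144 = (w + 4)*(w^3 + 4*w^2 - 9*w - 36) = (w + 4)^2*(w^2 - 9) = (w - 3)*(w + 4)^2*(w + 3)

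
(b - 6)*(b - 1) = b^2 - 7*b + 6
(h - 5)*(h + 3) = h^2 - 2*h - 15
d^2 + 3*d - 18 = (d - 3)*(d + 6)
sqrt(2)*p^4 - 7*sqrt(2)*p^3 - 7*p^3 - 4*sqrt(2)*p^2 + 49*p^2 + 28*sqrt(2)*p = p*(p - 7)*(p - 4*sqrt(2))*(sqrt(2)*p + 1)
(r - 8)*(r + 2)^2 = r^3 - 4*r^2 - 28*r - 32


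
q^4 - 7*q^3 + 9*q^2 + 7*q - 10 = (q - 5)*(q - 2)*(q - 1)*(q + 1)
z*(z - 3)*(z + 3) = z^3 - 9*z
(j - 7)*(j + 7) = j^2 - 49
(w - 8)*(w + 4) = w^2 - 4*w - 32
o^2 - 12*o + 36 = (o - 6)^2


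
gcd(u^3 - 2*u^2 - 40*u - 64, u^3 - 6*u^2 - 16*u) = u^2 - 6*u - 16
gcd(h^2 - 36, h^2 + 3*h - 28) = 1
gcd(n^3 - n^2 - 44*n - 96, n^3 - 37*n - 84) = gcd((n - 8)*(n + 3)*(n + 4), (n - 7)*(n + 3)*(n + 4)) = n^2 + 7*n + 12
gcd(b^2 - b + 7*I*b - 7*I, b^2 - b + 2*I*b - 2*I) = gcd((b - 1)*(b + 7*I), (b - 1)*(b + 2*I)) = b - 1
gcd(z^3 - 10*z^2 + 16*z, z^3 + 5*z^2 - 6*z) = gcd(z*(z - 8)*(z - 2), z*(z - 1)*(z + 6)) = z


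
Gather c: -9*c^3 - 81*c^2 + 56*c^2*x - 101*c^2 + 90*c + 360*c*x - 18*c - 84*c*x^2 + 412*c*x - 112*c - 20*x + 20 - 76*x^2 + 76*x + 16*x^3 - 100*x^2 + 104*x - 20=-9*c^3 + c^2*(56*x - 182) + c*(-84*x^2 + 772*x - 40) + 16*x^3 - 176*x^2 + 160*x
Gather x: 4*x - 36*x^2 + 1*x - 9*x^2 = -45*x^2 + 5*x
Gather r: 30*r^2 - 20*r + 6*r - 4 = 30*r^2 - 14*r - 4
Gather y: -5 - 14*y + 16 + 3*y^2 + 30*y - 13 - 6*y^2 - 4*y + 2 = -3*y^2 + 12*y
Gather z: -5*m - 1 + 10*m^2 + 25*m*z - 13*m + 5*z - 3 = 10*m^2 - 18*m + z*(25*m + 5) - 4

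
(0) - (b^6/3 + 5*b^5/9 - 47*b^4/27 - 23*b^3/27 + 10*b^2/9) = -b^6/3 - 5*b^5/9 + 47*b^4/27 + 23*b^3/27 - 10*b^2/9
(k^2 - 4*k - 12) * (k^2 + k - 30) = k^4 - 3*k^3 - 46*k^2 + 108*k + 360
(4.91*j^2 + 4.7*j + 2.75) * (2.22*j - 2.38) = 10.9002*j^3 - 1.2518*j^2 - 5.081*j - 6.545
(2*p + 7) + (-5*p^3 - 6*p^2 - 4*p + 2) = -5*p^3 - 6*p^2 - 2*p + 9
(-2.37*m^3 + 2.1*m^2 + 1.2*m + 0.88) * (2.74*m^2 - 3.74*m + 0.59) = -6.4938*m^5 + 14.6178*m^4 - 5.9643*m^3 - 0.837800000000001*m^2 - 2.5832*m + 0.5192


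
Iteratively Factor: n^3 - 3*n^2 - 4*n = (n + 1)*(n^2 - 4*n) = n*(n + 1)*(n - 4)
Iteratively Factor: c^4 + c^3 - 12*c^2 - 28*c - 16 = (c + 2)*(c^3 - c^2 - 10*c - 8) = (c - 4)*(c + 2)*(c^2 + 3*c + 2) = (c - 4)*(c + 2)^2*(c + 1)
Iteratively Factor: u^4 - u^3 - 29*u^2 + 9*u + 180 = (u - 5)*(u^3 + 4*u^2 - 9*u - 36) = (u - 5)*(u + 4)*(u^2 - 9) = (u - 5)*(u + 3)*(u + 4)*(u - 3)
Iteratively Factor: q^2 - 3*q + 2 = (q - 2)*(q - 1)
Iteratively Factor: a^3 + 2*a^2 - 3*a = (a - 1)*(a^2 + 3*a) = a*(a - 1)*(a + 3)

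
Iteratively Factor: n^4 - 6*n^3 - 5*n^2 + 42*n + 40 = (n - 4)*(n^3 - 2*n^2 - 13*n - 10) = (n - 4)*(n + 1)*(n^2 - 3*n - 10) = (n - 4)*(n + 1)*(n + 2)*(n - 5)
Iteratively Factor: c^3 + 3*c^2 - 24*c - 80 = (c + 4)*(c^2 - c - 20) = (c - 5)*(c + 4)*(c + 4)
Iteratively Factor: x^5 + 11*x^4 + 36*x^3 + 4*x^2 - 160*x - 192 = (x + 4)*(x^4 + 7*x^3 + 8*x^2 - 28*x - 48) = (x + 3)*(x + 4)*(x^3 + 4*x^2 - 4*x - 16) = (x - 2)*(x + 3)*(x + 4)*(x^2 + 6*x + 8) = (x - 2)*(x + 3)*(x + 4)^2*(x + 2)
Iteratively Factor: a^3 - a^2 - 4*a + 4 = (a - 2)*(a^2 + a - 2) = (a - 2)*(a + 2)*(a - 1)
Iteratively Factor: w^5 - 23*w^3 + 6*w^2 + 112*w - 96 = (w + 3)*(w^4 - 3*w^3 - 14*w^2 + 48*w - 32) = (w + 3)*(w + 4)*(w^3 - 7*w^2 + 14*w - 8) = (w - 2)*(w + 3)*(w + 4)*(w^2 - 5*w + 4) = (w - 4)*(w - 2)*(w + 3)*(w + 4)*(w - 1)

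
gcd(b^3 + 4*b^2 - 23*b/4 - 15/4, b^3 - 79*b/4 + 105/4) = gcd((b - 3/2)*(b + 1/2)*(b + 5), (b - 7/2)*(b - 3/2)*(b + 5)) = b^2 + 7*b/2 - 15/2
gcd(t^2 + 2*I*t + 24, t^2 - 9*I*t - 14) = 1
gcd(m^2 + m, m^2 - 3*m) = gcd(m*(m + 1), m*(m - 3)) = m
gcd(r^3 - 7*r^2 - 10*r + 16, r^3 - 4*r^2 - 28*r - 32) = r^2 - 6*r - 16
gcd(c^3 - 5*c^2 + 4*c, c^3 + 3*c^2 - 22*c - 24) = c - 4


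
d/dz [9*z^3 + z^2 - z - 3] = 27*z^2 + 2*z - 1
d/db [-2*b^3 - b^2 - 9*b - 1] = -6*b^2 - 2*b - 9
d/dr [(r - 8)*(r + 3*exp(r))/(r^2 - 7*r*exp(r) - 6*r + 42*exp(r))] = ((r - 8)*(r + 3*exp(r))*(7*r*exp(r) - 2*r - 35*exp(r) + 6) + (r + (r - 8)*(3*exp(r) + 1) + 3*exp(r))*(r^2 - 7*r*exp(r) - 6*r + 42*exp(r)))/(r^2 - 7*r*exp(r) - 6*r + 42*exp(r))^2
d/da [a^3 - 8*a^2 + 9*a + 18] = 3*a^2 - 16*a + 9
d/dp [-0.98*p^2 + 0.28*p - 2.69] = 0.28 - 1.96*p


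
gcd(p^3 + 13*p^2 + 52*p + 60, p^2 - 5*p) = 1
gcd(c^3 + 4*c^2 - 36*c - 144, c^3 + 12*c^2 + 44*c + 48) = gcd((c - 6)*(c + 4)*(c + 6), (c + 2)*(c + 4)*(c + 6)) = c^2 + 10*c + 24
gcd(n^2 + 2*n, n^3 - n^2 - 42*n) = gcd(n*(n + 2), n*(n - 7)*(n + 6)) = n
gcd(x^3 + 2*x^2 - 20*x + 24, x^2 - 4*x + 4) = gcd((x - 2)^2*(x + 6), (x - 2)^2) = x^2 - 4*x + 4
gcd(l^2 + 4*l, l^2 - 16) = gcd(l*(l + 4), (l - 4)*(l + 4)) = l + 4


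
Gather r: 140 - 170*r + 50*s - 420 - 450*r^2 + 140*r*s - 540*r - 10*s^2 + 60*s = -450*r^2 + r*(140*s - 710) - 10*s^2 + 110*s - 280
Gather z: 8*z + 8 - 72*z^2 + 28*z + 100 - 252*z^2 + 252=-324*z^2 + 36*z + 360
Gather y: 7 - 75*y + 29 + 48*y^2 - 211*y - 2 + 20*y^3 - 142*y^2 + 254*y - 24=20*y^3 - 94*y^2 - 32*y + 10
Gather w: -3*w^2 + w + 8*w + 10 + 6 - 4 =-3*w^2 + 9*w + 12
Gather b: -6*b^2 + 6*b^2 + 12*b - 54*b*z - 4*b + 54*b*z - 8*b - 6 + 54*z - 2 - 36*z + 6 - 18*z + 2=0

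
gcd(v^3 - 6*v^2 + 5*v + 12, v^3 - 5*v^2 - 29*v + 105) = v - 3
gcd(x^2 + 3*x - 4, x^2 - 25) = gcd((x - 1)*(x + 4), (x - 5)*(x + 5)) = 1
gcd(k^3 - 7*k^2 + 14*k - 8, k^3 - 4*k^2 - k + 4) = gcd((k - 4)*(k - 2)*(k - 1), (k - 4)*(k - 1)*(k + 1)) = k^2 - 5*k + 4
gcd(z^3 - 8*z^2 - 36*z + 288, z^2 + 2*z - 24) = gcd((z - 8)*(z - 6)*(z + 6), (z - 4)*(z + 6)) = z + 6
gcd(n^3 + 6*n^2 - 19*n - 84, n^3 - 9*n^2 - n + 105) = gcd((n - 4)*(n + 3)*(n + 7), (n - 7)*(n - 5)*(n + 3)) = n + 3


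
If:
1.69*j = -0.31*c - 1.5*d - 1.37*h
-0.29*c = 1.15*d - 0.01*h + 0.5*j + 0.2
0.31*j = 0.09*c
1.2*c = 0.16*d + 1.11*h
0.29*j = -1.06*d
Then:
No Solution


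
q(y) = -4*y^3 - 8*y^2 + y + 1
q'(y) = -12*y^2 - 16*y + 1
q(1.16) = -14.85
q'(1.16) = -33.71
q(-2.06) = -0.04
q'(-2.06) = -16.96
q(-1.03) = -4.15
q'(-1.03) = 4.75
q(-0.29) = 0.13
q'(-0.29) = 4.63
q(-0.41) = -0.48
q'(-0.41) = 5.54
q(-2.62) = 15.40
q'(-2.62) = -39.45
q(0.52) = -1.21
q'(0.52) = -10.56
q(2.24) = -81.86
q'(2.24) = -95.05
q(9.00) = -3554.00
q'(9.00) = -1115.00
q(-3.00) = 34.00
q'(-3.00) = -59.00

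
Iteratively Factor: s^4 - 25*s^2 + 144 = (s + 4)*(s^3 - 4*s^2 - 9*s + 36) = (s - 3)*(s + 4)*(s^2 - s - 12) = (s - 3)*(s + 3)*(s + 4)*(s - 4)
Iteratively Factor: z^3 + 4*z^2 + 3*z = (z + 3)*(z^2 + z) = (z + 1)*(z + 3)*(z)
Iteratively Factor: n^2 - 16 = (n + 4)*(n - 4)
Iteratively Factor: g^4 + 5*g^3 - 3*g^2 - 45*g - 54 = (g + 2)*(g^3 + 3*g^2 - 9*g - 27) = (g + 2)*(g + 3)*(g^2 - 9) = (g + 2)*(g + 3)^2*(g - 3)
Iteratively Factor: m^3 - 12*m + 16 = (m - 2)*(m^2 + 2*m - 8) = (m - 2)*(m + 4)*(m - 2)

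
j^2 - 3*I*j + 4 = (j - 4*I)*(j + I)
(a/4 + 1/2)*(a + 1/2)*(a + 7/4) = a^3/4 + 17*a^2/16 + 43*a/32 + 7/16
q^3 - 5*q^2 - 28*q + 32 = (q - 8)*(q - 1)*(q + 4)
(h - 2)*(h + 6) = h^2 + 4*h - 12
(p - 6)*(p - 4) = p^2 - 10*p + 24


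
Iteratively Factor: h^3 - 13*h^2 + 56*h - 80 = (h - 4)*(h^2 - 9*h + 20) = (h - 4)^2*(h - 5)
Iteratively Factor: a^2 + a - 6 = (a + 3)*(a - 2)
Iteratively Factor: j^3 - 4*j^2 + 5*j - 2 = (j - 1)*(j^2 - 3*j + 2) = (j - 1)^2*(j - 2)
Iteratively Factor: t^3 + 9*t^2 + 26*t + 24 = (t + 4)*(t^2 + 5*t + 6) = (t + 3)*(t + 4)*(t + 2)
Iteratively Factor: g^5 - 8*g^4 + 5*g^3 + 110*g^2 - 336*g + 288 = (g - 3)*(g^4 - 5*g^3 - 10*g^2 + 80*g - 96) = (g - 3)^2*(g^3 - 2*g^2 - 16*g + 32) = (g - 3)^2*(g + 4)*(g^2 - 6*g + 8) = (g - 4)*(g - 3)^2*(g + 4)*(g - 2)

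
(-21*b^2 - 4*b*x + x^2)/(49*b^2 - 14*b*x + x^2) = (3*b + x)/(-7*b + x)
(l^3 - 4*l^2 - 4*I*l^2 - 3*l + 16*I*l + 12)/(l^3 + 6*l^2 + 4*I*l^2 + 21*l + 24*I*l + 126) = (l^2 - l*(4 + I) + 4*I)/(l^2 + l*(6 + 7*I) + 42*I)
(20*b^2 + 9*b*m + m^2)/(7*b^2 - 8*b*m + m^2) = (20*b^2 + 9*b*m + m^2)/(7*b^2 - 8*b*m + m^2)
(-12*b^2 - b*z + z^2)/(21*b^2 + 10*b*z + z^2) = (-4*b + z)/(7*b + z)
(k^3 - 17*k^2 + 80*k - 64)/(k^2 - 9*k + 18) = (k^3 - 17*k^2 + 80*k - 64)/(k^2 - 9*k + 18)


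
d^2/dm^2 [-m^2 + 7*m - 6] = -2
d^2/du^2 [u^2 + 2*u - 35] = 2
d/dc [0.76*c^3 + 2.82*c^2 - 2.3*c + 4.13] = 2.28*c^2 + 5.64*c - 2.3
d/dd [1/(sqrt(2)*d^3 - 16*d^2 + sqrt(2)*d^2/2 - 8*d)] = 4*(-3*sqrt(2)*d^2 - sqrt(2)*d + 32*d + 8)/(d^2*(2*sqrt(2)*d^2 - 32*d + sqrt(2)*d - 16)^2)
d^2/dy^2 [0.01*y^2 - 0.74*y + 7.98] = 0.0200000000000000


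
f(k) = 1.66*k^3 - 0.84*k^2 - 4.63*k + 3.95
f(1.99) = 4.49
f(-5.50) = -272.18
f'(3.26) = 42.82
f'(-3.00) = 45.23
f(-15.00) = -5718.10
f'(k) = 4.98*k^2 - 1.68*k - 4.63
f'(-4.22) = 91.15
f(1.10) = 0.05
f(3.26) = 37.44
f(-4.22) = -116.22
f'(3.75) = 59.10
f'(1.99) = 11.75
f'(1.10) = -0.45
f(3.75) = 62.31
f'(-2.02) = 19.08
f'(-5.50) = 155.26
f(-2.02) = -3.81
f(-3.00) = -34.54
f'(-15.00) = 1141.07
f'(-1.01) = 2.15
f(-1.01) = 6.06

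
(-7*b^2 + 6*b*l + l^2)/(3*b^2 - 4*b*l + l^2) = (-7*b - l)/(3*b - l)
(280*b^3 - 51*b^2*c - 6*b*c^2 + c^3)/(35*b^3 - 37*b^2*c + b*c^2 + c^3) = (8*b - c)/(b - c)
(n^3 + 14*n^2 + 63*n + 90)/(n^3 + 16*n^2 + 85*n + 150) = (n + 3)/(n + 5)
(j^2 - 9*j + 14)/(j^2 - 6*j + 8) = (j - 7)/(j - 4)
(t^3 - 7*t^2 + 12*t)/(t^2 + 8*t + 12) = t*(t^2 - 7*t + 12)/(t^2 + 8*t + 12)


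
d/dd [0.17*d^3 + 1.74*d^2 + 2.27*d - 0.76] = 0.51*d^2 + 3.48*d + 2.27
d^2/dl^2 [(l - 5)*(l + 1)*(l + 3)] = 6*l - 2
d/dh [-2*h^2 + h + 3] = 1 - 4*h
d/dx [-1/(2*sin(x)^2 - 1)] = 4*sin(2*x)/(cos(4*x) + 1)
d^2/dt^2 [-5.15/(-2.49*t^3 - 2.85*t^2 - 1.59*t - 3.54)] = (-(76.941*t + 29.355)*(2.49*t^3 + 2.85*t^2 + 1.59*t + 3.54) + 5.15*(7.47*t^2 + 5.7*t + 1.59)*(14.94*t^2 + 11.4*t + 3.18))/(2.49*t^3 + 2.85*t^2 + 1.59*t + 3.54)^3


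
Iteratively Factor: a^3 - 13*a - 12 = (a - 4)*(a^2 + 4*a + 3) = (a - 4)*(a + 3)*(a + 1)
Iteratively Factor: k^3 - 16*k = (k)*(k^2 - 16) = k*(k + 4)*(k - 4)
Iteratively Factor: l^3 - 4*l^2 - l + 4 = (l - 1)*(l^2 - 3*l - 4) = (l - 1)*(l + 1)*(l - 4)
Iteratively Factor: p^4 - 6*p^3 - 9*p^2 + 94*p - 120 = (p + 4)*(p^3 - 10*p^2 + 31*p - 30) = (p - 2)*(p + 4)*(p^2 - 8*p + 15) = (p - 5)*(p - 2)*(p + 4)*(p - 3)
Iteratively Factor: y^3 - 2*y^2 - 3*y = (y)*(y^2 - 2*y - 3) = y*(y - 3)*(y + 1)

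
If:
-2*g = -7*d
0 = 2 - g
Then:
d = 4/7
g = 2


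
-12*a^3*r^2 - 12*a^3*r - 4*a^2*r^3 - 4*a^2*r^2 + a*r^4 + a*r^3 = r*(-6*a + r)*(2*a + r)*(a*r + a)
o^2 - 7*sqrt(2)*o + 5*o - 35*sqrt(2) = (o + 5)*(o - 7*sqrt(2))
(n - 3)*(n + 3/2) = n^2 - 3*n/2 - 9/2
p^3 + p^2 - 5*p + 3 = (p - 1)^2*(p + 3)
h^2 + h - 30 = (h - 5)*(h + 6)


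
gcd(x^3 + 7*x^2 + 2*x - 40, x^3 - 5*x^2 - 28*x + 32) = x + 4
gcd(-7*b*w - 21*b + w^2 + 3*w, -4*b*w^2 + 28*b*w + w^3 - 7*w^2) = 1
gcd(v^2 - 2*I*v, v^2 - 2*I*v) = v^2 - 2*I*v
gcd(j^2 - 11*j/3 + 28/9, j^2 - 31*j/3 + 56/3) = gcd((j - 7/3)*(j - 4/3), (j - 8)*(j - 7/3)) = j - 7/3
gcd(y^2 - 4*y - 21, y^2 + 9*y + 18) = y + 3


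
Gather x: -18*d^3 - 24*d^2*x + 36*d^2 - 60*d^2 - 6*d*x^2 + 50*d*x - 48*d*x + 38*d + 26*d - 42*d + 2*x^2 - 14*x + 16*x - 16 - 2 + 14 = -18*d^3 - 24*d^2 + 22*d + x^2*(2 - 6*d) + x*(-24*d^2 + 2*d + 2) - 4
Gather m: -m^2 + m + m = -m^2 + 2*m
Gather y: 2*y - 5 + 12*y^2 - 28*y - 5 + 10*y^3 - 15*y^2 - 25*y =10*y^3 - 3*y^2 - 51*y - 10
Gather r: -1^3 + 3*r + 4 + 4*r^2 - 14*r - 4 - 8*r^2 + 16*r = -4*r^2 + 5*r - 1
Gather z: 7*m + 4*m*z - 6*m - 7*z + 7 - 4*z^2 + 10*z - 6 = m - 4*z^2 + z*(4*m + 3) + 1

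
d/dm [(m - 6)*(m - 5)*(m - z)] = 3*m^2 - 2*m*z - 22*m + 11*z + 30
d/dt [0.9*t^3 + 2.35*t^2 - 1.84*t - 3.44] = 2.7*t^2 + 4.7*t - 1.84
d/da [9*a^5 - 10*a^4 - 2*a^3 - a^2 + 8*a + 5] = 45*a^4 - 40*a^3 - 6*a^2 - 2*a + 8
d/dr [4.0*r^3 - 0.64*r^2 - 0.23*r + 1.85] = 12.0*r^2 - 1.28*r - 0.23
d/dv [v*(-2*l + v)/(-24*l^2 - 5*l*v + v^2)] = (-v*(2*l - v)*(5*l - 2*v) + 2*(l - v)*(24*l^2 + 5*l*v - v^2))/(24*l^2 + 5*l*v - v^2)^2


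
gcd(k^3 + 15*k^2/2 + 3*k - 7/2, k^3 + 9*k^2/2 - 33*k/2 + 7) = k^2 + 13*k/2 - 7/2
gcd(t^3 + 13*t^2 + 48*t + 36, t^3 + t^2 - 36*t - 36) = t^2 + 7*t + 6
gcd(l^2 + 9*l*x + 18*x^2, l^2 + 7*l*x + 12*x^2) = l + 3*x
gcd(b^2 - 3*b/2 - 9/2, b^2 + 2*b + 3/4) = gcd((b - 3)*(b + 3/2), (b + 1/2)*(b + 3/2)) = b + 3/2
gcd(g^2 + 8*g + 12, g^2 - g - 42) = g + 6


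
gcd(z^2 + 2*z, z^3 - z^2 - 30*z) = z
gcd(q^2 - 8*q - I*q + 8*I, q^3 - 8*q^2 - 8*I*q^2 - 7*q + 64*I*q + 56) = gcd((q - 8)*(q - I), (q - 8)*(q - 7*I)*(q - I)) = q^2 + q*(-8 - I) + 8*I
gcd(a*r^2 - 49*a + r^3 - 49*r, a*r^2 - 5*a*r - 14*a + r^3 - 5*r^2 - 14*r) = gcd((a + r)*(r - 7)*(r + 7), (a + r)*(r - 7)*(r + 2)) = a*r - 7*a + r^2 - 7*r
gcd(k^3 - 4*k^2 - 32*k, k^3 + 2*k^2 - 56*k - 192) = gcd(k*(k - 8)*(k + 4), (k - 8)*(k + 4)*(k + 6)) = k^2 - 4*k - 32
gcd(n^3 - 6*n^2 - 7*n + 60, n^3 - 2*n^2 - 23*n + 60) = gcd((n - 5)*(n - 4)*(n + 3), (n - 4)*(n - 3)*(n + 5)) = n - 4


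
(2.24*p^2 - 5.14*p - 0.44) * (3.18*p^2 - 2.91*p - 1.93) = 7.1232*p^4 - 22.8636*p^3 + 9.235*p^2 + 11.2006*p + 0.8492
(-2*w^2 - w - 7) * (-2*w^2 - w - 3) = 4*w^4 + 4*w^3 + 21*w^2 + 10*w + 21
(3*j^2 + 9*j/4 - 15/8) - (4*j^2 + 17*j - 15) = -j^2 - 59*j/4 + 105/8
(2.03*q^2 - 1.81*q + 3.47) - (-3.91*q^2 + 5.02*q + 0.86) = 5.94*q^2 - 6.83*q + 2.61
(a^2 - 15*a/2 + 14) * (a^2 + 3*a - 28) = a^4 - 9*a^3/2 - 73*a^2/2 + 252*a - 392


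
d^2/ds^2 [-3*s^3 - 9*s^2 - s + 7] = -18*s - 18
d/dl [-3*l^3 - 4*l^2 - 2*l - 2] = -9*l^2 - 8*l - 2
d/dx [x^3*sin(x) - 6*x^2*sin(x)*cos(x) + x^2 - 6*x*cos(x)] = x^3*cos(x) + 3*x^2*sin(x) - 6*x^2*cos(2*x) + 6*x*sin(x) - 6*x*sin(2*x) + 2*x - 6*cos(x)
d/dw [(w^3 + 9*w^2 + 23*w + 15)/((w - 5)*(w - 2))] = (w^4 - 14*w^3 - 56*w^2 + 150*w + 335)/(w^4 - 14*w^3 + 69*w^2 - 140*w + 100)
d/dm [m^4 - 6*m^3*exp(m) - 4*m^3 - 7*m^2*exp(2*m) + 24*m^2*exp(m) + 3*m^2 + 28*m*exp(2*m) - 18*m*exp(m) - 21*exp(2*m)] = -6*m^3*exp(m) + 4*m^3 - 14*m^2*exp(2*m) + 6*m^2*exp(m) - 12*m^2 + 42*m*exp(2*m) + 30*m*exp(m) + 6*m - 14*exp(2*m) - 18*exp(m)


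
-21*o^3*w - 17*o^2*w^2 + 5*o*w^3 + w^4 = w*(-3*o + w)*(o + w)*(7*o + w)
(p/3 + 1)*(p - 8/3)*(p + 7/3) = p^3/3 + 8*p^2/9 - 65*p/27 - 56/9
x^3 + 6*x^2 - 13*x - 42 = (x - 3)*(x + 2)*(x + 7)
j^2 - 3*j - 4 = (j - 4)*(j + 1)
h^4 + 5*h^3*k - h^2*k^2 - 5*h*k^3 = h*(h - k)*(h + k)*(h + 5*k)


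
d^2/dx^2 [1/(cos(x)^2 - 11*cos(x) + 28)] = (-4*sin(x)^4 + 11*sin(x)^2 - 1397*cos(x)/4 + 33*cos(3*x)/4 + 179)/((cos(x) - 7)^3*(cos(x) - 4)^3)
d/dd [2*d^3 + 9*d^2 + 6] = 6*d*(d + 3)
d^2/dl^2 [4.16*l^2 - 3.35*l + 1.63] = 8.32000000000000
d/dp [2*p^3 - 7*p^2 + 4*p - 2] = 6*p^2 - 14*p + 4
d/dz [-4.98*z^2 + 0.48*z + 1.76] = 0.48 - 9.96*z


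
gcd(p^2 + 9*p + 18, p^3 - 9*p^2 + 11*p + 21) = 1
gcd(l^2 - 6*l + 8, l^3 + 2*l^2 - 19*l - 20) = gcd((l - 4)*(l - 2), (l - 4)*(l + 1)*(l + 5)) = l - 4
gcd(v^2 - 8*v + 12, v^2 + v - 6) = v - 2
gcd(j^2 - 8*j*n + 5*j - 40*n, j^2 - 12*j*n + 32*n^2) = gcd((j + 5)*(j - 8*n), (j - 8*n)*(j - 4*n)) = j - 8*n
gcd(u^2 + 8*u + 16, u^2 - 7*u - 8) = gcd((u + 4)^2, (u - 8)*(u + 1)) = 1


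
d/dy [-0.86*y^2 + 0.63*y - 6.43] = 0.63 - 1.72*y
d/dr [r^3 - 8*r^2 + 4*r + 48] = 3*r^2 - 16*r + 4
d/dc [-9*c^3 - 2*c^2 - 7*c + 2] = -27*c^2 - 4*c - 7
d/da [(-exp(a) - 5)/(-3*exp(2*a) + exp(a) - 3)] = (-(exp(a) + 5)*(6*exp(a) - 1) + 3*exp(2*a) - exp(a) + 3)*exp(a)/(3*exp(2*a) - exp(a) + 3)^2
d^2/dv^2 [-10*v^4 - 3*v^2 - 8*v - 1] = -120*v^2 - 6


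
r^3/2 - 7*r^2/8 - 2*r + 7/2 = (r/2 + 1)*(r - 2)*(r - 7/4)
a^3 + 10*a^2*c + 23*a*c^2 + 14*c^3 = (a + c)*(a + 2*c)*(a + 7*c)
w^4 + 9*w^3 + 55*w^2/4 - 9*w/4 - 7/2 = (w - 1/2)*(w + 1/2)*(w + 2)*(w + 7)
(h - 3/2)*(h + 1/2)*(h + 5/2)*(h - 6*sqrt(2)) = h^4 - 6*sqrt(2)*h^3 + 3*h^3/2 - 9*sqrt(2)*h^2 - 13*h^2/4 - 15*h/8 + 39*sqrt(2)*h/2 + 45*sqrt(2)/4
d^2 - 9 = (d - 3)*(d + 3)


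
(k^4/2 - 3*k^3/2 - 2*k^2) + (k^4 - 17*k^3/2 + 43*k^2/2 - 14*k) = 3*k^4/2 - 10*k^3 + 39*k^2/2 - 14*k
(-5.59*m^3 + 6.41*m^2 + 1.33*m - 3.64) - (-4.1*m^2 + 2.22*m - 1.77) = -5.59*m^3 + 10.51*m^2 - 0.89*m - 1.87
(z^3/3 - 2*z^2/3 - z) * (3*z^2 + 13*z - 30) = z^5 + 7*z^4/3 - 65*z^3/3 + 7*z^2 + 30*z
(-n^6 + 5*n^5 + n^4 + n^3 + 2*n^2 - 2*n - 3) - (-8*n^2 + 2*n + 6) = -n^6 + 5*n^5 + n^4 + n^3 + 10*n^2 - 4*n - 9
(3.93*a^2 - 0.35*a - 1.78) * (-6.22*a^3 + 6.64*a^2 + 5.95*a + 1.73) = -24.4446*a^5 + 28.2722*a^4 + 32.1311*a^3 - 7.1028*a^2 - 11.1965*a - 3.0794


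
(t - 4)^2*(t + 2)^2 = t^4 - 4*t^3 - 12*t^2 + 32*t + 64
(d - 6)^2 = d^2 - 12*d + 36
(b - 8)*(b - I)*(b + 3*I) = b^3 - 8*b^2 + 2*I*b^2 + 3*b - 16*I*b - 24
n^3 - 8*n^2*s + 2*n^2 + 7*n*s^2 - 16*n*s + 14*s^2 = (n + 2)*(n - 7*s)*(n - s)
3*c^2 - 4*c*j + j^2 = (-3*c + j)*(-c + j)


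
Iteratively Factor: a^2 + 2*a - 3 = (a - 1)*(a + 3)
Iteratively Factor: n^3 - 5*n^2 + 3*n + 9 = (n - 3)*(n^2 - 2*n - 3) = (n - 3)*(n + 1)*(n - 3)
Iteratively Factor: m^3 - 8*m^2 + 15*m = (m - 3)*(m^2 - 5*m) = (m - 5)*(m - 3)*(m)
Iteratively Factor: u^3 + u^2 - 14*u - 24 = (u + 2)*(u^2 - u - 12) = (u - 4)*(u + 2)*(u + 3)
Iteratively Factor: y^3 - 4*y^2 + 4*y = (y)*(y^2 - 4*y + 4) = y*(y - 2)*(y - 2)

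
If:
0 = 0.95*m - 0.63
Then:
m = 0.66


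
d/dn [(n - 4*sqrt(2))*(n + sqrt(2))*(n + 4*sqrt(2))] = 3*n^2 + 2*sqrt(2)*n - 32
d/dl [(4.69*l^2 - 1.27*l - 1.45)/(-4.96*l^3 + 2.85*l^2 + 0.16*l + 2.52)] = (23.2624*l^4 - 12.5984*l^3 - 17.2061*l^2 + 31.9026*l - 2.9684)/(24.6016*l^6 - 28.272*l^5 + 6.5353*l^4 - 24.0864*l^3 + 14.3896*l^2 + 0.8064*l + 6.3504)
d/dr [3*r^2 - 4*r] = 6*r - 4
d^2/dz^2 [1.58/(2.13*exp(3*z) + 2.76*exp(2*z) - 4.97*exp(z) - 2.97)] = ((-30.2886*exp(2*z) - 17.4432*exp(z) + 7.8526)*(2.13*exp(3*z) + 2.76*exp(2*z) - 4.97*exp(z) - 2.97) + 1.58*(6.39*exp(2*z) + 5.52*exp(z) - 4.97)*(12.78*exp(2*z) + 11.04*exp(z) - 9.94)*exp(z))*exp(z)/(2.13*exp(3*z) + 2.76*exp(2*z) - 4.97*exp(z) - 2.97)^3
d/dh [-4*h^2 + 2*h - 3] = 2 - 8*h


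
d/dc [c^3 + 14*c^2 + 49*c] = 3*c^2 + 28*c + 49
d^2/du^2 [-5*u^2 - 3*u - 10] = -10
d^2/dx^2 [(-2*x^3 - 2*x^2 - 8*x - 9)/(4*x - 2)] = 2*(-4*x^3 + 6*x^2 - 3*x - 27)/(8*x^3 - 12*x^2 + 6*x - 1)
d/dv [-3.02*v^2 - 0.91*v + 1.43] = -6.04*v - 0.91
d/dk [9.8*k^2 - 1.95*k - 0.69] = 19.6*k - 1.95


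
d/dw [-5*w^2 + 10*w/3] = 10/3 - 10*w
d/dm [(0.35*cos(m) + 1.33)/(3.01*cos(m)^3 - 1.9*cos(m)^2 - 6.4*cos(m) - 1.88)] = (2.107*cos(m)^3 + 11.3449*cos(m)^2 - 5.054*cos(m) - 7.854)*sin(m)/(9.0601*cos(m)^6 - 11.438*cos(m)^5 - 34.918*cos(m)^4 + 13.0024*cos(m)^3 + 48.104*cos(m)^2 + 24.064*cos(m) + 3.5344)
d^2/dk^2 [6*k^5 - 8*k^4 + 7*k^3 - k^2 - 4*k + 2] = 120*k^3 - 96*k^2 + 42*k - 2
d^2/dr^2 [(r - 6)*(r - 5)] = 2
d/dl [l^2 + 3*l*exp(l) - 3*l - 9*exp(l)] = 3*l*exp(l) + 2*l - 6*exp(l) - 3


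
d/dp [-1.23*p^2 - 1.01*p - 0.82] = -2.46*p - 1.01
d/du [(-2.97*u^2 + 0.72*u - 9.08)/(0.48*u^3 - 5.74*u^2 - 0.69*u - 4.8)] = (1.4256*u^4 - 0.691200000000002*u^3 + 19.2573*u^2 - 75.7264*u - 9.7212)/(0.2304*u^6 - 5.5104*u^5 + 32.2852*u^4 + 3.3132*u^3 + 55.5801*u^2 + 6.624*u + 23.04)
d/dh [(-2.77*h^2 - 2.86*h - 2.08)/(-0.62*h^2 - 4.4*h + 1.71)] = (10.4148*h^2 - 12.0526*h - 14.0426)/(0.3844*h^4 + 5.456*h^3 + 17.2396*h^2 - 15.048*h + 2.9241)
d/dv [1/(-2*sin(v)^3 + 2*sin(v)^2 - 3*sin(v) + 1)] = 4*(6*sin(v)^2 - 4*sin(v) + 3)*cos(v)/(4*sin(v)^2 - 9*sin(v) + sin(3*v) + 2)^2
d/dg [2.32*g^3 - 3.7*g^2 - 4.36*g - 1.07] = 6.96*g^2 - 7.4*g - 4.36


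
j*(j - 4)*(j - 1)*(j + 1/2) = j^4 - 9*j^3/2 + 3*j^2/2 + 2*j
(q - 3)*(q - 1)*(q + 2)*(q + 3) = q^4 + q^3 - 11*q^2 - 9*q + 18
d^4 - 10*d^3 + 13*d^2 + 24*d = d*(d - 8)*(d - 3)*(d + 1)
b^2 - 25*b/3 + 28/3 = (b - 7)*(b - 4/3)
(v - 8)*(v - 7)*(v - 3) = v^3 - 18*v^2 + 101*v - 168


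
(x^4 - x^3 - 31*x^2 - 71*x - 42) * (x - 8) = x^5 - 9*x^4 - 23*x^3 + 177*x^2 + 526*x + 336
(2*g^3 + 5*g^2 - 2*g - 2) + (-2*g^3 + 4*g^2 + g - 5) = 9*g^2 - g - 7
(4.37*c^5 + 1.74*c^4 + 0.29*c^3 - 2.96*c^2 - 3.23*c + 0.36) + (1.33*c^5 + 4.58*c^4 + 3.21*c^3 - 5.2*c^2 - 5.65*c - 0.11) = 5.7*c^5 + 6.32*c^4 + 3.5*c^3 - 8.16*c^2 - 8.88*c + 0.25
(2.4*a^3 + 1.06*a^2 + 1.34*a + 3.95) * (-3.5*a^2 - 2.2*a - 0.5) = -8.4*a^5 - 8.99*a^4 - 8.222*a^3 - 17.303*a^2 - 9.36*a - 1.975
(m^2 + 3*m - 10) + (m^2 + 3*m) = 2*m^2 + 6*m - 10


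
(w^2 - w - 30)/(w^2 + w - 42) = (w + 5)/(w + 7)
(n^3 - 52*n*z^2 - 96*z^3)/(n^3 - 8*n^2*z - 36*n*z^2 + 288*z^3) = (-n - 2*z)/(-n + 6*z)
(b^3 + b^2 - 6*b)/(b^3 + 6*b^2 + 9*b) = (b - 2)/(b + 3)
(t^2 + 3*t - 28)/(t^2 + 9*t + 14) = (t - 4)/(t + 2)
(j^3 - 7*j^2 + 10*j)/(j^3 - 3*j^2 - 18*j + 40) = j/(j + 4)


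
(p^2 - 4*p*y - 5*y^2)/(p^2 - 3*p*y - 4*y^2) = (-p + 5*y)/(-p + 4*y)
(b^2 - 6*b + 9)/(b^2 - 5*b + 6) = (b - 3)/(b - 2)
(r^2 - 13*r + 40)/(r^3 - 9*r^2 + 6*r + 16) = (r - 5)/(r^2 - r - 2)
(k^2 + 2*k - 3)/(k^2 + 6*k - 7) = (k + 3)/(k + 7)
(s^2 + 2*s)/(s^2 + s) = (s + 2)/(s + 1)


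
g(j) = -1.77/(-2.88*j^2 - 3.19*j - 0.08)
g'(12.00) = -0.00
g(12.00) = 0.00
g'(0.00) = -882.23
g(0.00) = 22.12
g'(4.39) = -0.01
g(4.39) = 0.03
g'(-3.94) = 0.03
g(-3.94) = 0.05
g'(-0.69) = 2.47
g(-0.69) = -2.36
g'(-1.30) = 11.88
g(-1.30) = 2.21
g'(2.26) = -0.06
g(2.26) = 0.08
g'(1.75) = -0.11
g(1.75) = 0.12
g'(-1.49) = 3.22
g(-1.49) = 1.03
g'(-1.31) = 10.84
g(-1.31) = 2.10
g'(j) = -1.77*(5.76*j + 3.19)/(-2.88*j^2 - 3.19*j - 0.08)^2 = (-10.1952*j - 5.6463)/(2.88*j^2 + 3.19*j + 0.08)^2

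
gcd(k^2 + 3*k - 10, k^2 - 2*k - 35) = k + 5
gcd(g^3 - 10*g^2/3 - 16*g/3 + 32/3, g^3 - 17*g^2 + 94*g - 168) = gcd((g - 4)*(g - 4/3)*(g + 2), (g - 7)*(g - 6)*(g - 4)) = g - 4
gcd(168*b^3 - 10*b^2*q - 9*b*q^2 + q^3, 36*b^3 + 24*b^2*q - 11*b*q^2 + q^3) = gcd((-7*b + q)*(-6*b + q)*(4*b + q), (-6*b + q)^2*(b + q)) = -6*b + q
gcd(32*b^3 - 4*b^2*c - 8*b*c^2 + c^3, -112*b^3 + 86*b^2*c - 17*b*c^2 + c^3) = 16*b^2 - 10*b*c + c^2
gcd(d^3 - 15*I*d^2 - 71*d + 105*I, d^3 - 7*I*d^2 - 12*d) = d - 3*I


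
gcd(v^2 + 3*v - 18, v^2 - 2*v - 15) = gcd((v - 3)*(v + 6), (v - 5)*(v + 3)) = 1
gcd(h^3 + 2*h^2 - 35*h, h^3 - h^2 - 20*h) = h^2 - 5*h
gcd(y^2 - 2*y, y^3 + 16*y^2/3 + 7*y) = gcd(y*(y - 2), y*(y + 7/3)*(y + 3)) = y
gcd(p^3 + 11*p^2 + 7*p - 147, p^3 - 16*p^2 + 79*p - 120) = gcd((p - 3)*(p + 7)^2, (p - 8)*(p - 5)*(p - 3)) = p - 3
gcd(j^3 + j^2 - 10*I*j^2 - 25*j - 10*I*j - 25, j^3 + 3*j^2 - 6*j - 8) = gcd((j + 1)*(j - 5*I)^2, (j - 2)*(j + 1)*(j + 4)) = j + 1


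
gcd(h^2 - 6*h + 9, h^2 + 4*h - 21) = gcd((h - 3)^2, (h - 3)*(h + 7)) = h - 3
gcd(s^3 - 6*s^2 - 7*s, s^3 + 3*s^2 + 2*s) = s^2 + s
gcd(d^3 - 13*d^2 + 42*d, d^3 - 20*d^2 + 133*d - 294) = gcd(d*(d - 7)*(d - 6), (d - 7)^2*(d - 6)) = d^2 - 13*d + 42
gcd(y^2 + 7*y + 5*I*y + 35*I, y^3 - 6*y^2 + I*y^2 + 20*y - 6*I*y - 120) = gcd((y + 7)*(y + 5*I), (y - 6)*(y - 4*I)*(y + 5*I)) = y + 5*I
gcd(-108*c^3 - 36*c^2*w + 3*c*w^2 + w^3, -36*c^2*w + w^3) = -36*c^2 + w^2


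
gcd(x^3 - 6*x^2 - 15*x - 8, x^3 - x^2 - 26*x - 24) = x + 1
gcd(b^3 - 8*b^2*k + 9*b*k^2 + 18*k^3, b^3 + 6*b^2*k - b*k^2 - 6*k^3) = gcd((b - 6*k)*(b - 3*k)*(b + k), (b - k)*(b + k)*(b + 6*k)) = b + k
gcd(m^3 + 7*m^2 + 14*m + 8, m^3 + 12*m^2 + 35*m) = 1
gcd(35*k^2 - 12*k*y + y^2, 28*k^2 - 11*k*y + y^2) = -7*k + y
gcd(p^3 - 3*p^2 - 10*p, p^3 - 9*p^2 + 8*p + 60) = p^2 - 3*p - 10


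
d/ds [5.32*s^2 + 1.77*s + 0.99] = 10.64*s + 1.77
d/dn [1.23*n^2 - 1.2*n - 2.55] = 2.46*n - 1.2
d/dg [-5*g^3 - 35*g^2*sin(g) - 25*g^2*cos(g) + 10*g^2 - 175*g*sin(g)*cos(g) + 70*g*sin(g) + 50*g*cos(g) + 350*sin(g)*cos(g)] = 25*g^2*sin(g) - 35*g^2*cos(g) - 15*g^2 - 120*g*sin(g) + 20*g*cos(g) - 175*g*cos(2*g) + 20*g + 70*sin(g) - 175*sin(2*g)/2 + 50*cos(g) + 350*cos(2*g)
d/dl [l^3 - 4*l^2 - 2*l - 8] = 3*l^2 - 8*l - 2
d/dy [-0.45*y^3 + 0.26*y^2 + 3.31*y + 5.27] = -1.35*y^2 + 0.52*y + 3.31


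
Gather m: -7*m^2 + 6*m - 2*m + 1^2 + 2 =-7*m^2 + 4*m + 3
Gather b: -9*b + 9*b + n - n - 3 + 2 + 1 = 0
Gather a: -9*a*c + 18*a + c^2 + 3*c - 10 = a*(18 - 9*c) + c^2 + 3*c - 10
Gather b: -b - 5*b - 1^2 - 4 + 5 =-6*b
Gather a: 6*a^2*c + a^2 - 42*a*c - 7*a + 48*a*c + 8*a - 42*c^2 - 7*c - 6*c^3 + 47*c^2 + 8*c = a^2*(6*c + 1) + a*(6*c + 1) - 6*c^3 + 5*c^2 + c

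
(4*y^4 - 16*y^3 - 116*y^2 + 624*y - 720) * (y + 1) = 4*y^5 - 12*y^4 - 132*y^3 + 508*y^2 - 96*y - 720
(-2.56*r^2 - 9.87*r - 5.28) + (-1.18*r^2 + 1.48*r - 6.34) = -3.74*r^2 - 8.39*r - 11.62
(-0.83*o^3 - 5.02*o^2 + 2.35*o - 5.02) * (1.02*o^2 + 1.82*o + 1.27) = -0.8466*o^5 - 6.631*o^4 - 7.7935*o^3 - 7.2188*o^2 - 6.1519*o - 6.3754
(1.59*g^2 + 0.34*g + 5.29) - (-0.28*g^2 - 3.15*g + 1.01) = 1.87*g^2 + 3.49*g + 4.28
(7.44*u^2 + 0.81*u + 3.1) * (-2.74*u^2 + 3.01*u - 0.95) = -20.3856*u^4 + 20.175*u^3 - 13.1239*u^2 + 8.5615*u - 2.945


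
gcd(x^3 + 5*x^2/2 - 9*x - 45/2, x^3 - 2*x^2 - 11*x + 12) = x + 3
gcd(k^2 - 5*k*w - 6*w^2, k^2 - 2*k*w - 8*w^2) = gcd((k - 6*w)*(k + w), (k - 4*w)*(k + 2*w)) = 1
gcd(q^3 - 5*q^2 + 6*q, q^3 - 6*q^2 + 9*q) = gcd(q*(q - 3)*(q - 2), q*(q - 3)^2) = q^2 - 3*q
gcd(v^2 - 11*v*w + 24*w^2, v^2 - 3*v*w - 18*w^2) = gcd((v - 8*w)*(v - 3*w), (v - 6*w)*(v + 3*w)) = 1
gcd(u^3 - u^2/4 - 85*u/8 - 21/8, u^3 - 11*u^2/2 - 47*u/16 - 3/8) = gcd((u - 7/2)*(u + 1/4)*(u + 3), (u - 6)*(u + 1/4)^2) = u + 1/4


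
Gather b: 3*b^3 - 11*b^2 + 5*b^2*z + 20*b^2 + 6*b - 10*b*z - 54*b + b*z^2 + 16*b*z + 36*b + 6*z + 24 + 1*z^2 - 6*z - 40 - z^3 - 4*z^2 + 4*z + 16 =3*b^3 + b^2*(5*z + 9) + b*(z^2 + 6*z - 12) - z^3 - 3*z^2 + 4*z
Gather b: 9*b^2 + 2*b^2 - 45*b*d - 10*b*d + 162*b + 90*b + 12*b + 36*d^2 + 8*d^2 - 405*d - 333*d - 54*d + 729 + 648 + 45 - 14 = 11*b^2 + b*(264 - 55*d) + 44*d^2 - 792*d + 1408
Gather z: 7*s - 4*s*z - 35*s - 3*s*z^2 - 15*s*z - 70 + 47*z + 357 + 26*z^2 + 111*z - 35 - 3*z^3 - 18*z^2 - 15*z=-28*s - 3*z^3 + z^2*(8 - 3*s) + z*(143 - 19*s) + 252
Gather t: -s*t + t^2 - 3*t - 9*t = t^2 + t*(-s - 12)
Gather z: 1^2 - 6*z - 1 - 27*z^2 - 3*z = -27*z^2 - 9*z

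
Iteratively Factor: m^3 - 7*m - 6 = (m + 2)*(m^2 - 2*m - 3) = (m - 3)*(m + 2)*(m + 1)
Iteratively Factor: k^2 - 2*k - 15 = (k - 5)*(k + 3)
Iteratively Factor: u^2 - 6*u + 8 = (u - 2)*(u - 4)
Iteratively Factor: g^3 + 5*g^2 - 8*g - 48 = (g - 3)*(g^2 + 8*g + 16) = (g - 3)*(g + 4)*(g + 4)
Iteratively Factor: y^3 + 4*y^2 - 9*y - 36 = (y - 3)*(y^2 + 7*y + 12) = (y - 3)*(y + 4)*(y + 3)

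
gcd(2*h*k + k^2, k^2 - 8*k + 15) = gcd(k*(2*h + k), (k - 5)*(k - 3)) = 1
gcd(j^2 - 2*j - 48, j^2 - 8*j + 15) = 1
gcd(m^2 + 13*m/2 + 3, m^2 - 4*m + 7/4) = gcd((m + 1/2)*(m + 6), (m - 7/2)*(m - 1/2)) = 1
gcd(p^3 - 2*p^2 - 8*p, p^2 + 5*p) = p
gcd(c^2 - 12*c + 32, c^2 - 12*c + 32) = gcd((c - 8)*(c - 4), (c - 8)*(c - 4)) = c^2 - 12*c + 32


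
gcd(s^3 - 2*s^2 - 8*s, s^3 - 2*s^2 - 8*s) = s^3 - 2*s^2 - 8*s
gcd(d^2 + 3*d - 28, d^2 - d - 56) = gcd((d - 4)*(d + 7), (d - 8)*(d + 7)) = d + 7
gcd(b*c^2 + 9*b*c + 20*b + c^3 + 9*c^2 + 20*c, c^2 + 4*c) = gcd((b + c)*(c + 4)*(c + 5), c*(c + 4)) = c + 4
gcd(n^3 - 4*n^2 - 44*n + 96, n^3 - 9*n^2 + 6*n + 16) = n^2 - 10*n + 16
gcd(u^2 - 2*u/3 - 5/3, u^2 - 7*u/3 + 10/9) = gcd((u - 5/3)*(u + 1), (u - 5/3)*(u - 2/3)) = u - 5/3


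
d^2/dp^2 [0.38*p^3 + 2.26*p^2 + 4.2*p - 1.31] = 2.28*p + 4.52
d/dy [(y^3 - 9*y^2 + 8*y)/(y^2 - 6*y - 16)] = (y^2 + 4*y - 2)/(y^2 + 4*y + 4)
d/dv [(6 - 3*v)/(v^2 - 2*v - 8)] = 3*(-v^2 + 2*v + 2*(v - 2)*(v - 1) + 8)/(-v^2 + 2*v + 8)^2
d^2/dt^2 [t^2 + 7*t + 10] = 2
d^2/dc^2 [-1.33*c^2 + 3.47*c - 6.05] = -2.66000000000000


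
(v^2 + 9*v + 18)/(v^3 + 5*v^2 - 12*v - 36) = (v + 3)/(v^2 - v - 6)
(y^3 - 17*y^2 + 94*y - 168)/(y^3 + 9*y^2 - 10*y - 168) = (y^2 - 13*y + 42)/(y^2 + 13*y + 42)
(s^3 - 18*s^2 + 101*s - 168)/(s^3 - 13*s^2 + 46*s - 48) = (s - 7)/(s - 2)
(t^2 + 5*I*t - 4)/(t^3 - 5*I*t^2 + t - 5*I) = (t + 4*I)/(t^2 - 6*I*t - 5)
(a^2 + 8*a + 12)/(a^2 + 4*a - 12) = (a + 2)/(a - 2)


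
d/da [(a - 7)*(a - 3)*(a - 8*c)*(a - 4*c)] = 4*a^3 - 36*a^2*c - 30*a^2 + 64*a*c^2 + 240*a*c + 42*a - 320*c^2 - 252*c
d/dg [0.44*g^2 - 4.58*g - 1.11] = 0.88*g - 4.58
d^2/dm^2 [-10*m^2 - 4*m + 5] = -20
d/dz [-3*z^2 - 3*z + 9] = -6*z - 3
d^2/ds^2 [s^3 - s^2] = 6*s - 2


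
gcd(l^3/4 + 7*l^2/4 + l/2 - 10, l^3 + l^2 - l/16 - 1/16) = 1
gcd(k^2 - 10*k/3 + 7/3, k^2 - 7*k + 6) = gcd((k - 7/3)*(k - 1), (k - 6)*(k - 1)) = k - 1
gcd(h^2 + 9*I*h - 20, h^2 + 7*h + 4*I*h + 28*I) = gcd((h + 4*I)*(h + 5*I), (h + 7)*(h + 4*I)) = h + 4*I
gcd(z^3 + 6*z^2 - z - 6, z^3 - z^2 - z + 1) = z^2 - 1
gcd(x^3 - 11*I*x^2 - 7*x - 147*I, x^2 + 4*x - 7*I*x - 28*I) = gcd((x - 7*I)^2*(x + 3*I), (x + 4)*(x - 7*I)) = x - 7*I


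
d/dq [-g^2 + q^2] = 2*q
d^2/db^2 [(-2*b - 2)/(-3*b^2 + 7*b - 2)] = 4*((4 - 9*b)*(3*b^2 - 7*b + 2) + (b + 1)*(6*b - 7)^2)/(3*b^2 - 7*b + 2)^3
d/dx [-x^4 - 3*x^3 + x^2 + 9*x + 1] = -4*x^3 - 9*x^2 + 2*x + 9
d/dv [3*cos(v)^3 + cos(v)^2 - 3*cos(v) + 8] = (-9*cos(v)^2 - 2*cos(v) + 3)*sin(v)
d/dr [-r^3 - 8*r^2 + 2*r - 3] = -3*r^2 - 16*r + 2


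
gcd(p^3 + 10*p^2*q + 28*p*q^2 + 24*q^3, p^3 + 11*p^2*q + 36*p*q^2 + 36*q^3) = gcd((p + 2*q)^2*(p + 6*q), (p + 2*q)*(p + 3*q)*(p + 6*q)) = p^2 + 8*p*q + 12*q^2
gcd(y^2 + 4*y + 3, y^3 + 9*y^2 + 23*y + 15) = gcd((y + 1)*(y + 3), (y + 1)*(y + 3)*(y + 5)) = y^2 + 4*y + 3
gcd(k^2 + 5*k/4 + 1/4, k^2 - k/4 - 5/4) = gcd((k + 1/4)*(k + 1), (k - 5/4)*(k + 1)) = k + 1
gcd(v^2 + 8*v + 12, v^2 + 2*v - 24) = v + 6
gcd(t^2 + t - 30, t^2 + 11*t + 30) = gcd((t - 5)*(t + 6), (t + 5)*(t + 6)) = t + 6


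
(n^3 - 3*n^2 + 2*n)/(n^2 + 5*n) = (n^2 - 3*n + 2)/(n + 5)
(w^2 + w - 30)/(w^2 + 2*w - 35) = (w + 6)/(w + 7)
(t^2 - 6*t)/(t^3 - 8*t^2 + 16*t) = (t - 6)/(t^2 - 8*t + 16)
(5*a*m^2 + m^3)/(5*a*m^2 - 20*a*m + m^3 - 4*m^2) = m/(m - 4)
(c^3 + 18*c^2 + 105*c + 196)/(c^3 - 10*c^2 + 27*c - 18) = (c^3 + 18*c^2 + 105*c + 196)/(c^3 - 10*c^2 + 27*c - 18)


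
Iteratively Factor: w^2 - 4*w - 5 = (w + 1)*(w - 5)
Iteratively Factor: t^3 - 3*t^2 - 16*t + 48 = (t + 4)*(t^2 - 7*t + 12) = (t - 4)*(t + 4)*(t - 3)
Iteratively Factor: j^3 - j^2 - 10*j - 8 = (j + 2)*(j^2 - 3*j - 4) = (j - 4)*(j + 2)*(j + 1)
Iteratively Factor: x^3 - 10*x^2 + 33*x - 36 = (x - 3)*(x^2 - 7*x + 12) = (x - 4)*(x - 3)*(x - 3)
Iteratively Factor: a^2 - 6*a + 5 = (a - 1)*(a - 5)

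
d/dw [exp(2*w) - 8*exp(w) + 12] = 2*(exp(w) - 4)*exp(w)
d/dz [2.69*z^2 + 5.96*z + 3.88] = 5.38*z + 5.96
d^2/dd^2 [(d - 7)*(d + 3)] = 2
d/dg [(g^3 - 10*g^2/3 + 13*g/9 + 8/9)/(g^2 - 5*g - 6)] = (9*g^4 - 90*g^3 - 25*g^2 + 344*g - 38)/(9*(g^4 - 10*g^3 + 13*g^2 + 60*g + 36))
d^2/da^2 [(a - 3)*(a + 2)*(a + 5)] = 6*a + 8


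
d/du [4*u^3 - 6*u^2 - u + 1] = 12*u^2 - 12*u - 1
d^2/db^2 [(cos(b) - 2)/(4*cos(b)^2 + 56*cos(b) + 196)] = (-303*cos(b)/4 + 18*cos(2*b) - cos(3*b)/4 - 22)/(4*(cos(b) + 7)^4)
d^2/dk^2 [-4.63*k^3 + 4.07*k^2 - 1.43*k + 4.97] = 8.14 - 27.78*k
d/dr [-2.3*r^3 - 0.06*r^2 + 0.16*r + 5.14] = -6.9*r^2 - 0.12*r + 0.16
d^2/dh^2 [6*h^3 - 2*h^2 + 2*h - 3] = 36*h - 4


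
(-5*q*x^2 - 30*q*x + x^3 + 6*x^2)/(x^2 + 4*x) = (-5*q*x - 30*q + x^2 + 6*x)/(x + 4)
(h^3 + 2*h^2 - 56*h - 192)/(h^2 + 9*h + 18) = (h^2 - 4*h - 32)/(h + 3)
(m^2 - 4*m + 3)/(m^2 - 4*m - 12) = (-m^2 + 4*m - 3)/(-m^2 + 4*m + 12)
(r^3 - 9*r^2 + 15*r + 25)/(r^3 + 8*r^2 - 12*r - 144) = (r^3 - 9*r^2 + 15*r + 25)/(r^3 + 8*r^2 - 12*r - 144)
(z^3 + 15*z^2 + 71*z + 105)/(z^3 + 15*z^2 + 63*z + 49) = (z^2 + 8*z + 15)/(z^2 + 8*z + 7)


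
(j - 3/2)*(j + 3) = j^2 + 3*j/2 - 9/2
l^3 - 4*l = l*(l - 2)*(l + 2)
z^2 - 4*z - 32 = (z - 8)*(z + 4)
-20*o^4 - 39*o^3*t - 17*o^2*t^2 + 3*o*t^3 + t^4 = (-4*o + t)*(o + t)^2*(5*o + t)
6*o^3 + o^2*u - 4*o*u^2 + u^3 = (-3*o + u)*(-2*o + u)*(o + u)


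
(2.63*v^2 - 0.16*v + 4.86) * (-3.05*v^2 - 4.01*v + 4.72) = -8.0215*v^4 - 10.0583*v^3 - 1.7678*v^2 - 20.2438*v + 22.9392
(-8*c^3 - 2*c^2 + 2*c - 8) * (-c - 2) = 8*c^4 + 18*c^3 + 2*c^2 + 4*c + 16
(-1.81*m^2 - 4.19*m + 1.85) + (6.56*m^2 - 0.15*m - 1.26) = 4.75*m^2 - 4.34*m + 0.59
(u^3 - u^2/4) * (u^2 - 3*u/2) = u^5 - 7*u^4/4 + 3*u^3/8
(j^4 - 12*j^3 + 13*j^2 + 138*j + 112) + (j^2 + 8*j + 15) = j^4 - 12*j^3 + 14*j^2 + 146*j + 127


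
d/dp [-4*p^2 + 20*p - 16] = 20 - 8*p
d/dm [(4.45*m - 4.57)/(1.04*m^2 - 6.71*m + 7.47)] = (-4.628*m^2 + 9.5056*m + 2.5768)/(1.0816*m^4 - 13.9568*m^3 + 60.5617*m^2 - 100.2474*m + 55.8009)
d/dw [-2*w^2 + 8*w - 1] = 8 - 4*w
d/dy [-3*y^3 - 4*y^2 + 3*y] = -9*y^2 - 8*y + 3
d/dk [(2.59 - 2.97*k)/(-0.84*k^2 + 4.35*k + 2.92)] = (-2.4948*k^2 + 4.3512*k - 19.9389)/(0.7056*k^4 - 7.308*k^3 + 14.0169*k^2 + 25.404*k + 8.5264)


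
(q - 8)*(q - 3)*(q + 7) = q^3 - 4*q^2 - 53*q + 168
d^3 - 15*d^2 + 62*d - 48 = (d - 8)*(d - 6)*(d - 1)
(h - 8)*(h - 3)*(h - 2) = h^3 - 13*h^2 + 46*h - 48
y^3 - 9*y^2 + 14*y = y*(y - 7)*(y - 2)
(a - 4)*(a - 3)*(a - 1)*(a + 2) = a^4 - 6*a^3 + 3*a^2 + 26*a - 24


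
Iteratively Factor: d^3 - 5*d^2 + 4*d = (d - 4)*(d^2 - d) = (d - 4)*(d - 1)*(d)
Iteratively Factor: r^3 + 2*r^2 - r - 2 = (r - 1)*(r^2 + 3*r + 2) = (r - 1)*(r + 1)*(r + 2)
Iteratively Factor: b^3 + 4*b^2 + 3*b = (b + 1)*(b^2 + 3*b) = b*(b + 1)*(b + 3)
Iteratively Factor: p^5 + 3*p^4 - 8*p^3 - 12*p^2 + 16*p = (p - 1)*(p^4 + 4*p^3 - 4*p^2 - 16*p) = (p - 1)*(p + 4)*(p^3 - 4*p) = (p - 1)*(p + 2)*(p + 4)*(p^2 - 2*p) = p*(p - 1)*(p + 2)*(p + 4)*(p - 2)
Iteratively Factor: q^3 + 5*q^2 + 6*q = (q)*(q^2 + 5*q + 6) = q*(q + 2)*(q + 3)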